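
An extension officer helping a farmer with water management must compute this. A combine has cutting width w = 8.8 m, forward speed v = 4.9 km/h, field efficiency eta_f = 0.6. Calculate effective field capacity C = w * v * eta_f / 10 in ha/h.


C = w * v * eta_f / 10
  = 8.8 * 4.9 * 0.6 / 10
  = 25.87 / 10
  = 2.59 ha/h


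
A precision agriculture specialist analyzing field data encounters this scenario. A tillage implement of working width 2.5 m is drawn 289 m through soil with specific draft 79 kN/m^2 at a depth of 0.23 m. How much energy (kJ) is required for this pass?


E = k * d * w * L
  = 79 * 0.23 * 2.5 * 289
  = 13127.83 kJ


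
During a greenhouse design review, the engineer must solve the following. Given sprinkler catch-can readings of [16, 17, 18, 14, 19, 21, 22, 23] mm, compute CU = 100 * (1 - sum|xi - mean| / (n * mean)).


xbar = 150 / 8 = 18.750
sum|xi - xbar| = 20
CU = 100 * (1 - 20 / (8 * 18.750))
   = 100 * (1 - 0.1333)
   = 86.67%


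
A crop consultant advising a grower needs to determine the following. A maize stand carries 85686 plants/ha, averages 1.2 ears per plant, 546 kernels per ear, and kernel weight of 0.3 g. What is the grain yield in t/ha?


Y = density * ears * kernels * kw
  = 85686 * 1.2 * 546 * 0.3 g/ha
  = 16842440.16 g/ha
  = 16842.44 kg/ha = 16.84 t/ha


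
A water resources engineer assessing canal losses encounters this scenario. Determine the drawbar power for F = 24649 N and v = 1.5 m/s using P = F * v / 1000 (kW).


P = F * v / 1000
  = 24649 * 1.5 / 1000
  = 36973.50 / 1000
  = 36.97 kW


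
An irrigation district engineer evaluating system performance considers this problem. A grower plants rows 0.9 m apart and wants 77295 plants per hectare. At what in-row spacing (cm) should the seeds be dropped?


spacing = 10000 / (row_sp * density)
        = 10000 / (0.9 * 77295)
        = 10000 / 69565.50
        = 0.14375 m = 14.37 cm


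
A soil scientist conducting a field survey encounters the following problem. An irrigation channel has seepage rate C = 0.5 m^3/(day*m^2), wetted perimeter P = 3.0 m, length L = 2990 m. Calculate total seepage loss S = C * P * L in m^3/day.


S = C * P * L
  = 0.5 * 3.0 * 2990
  = 4485 m^3/day


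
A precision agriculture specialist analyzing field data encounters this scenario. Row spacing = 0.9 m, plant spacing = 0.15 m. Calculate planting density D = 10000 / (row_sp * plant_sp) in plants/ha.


D = 10000 / (row_sp * plant_sp)
  = 10000 / (0.9 * 0.15)
  = 10000 / 0.1350
  = 74074.07 plants/ha


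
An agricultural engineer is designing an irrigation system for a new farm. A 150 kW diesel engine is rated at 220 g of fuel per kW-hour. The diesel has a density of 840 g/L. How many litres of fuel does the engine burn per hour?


FC = P * BSFC / rho_fuel
   = 150 * 220 / 840
   = 33000 / 840
   = 39.29 L/h


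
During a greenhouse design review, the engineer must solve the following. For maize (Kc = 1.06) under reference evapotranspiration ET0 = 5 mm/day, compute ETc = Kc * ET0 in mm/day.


ETc = Kc * ET0
    = 1.06 * 5
    = 5.30 mm/day


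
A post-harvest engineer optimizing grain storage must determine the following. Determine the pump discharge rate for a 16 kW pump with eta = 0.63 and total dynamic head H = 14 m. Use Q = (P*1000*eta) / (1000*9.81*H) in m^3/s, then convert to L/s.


Q = (P * 1000 * eta) / (rho * g * H)
  = (16 * 1000 * 0.63) / (1000 * 9.81 * 14)
  = 10080 / 137340
  = 0.07339 m^3/s = 73.39 L/s


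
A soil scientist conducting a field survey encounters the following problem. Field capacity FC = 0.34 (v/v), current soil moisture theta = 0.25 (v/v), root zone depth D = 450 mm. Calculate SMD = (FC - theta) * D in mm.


SMD = (FC - theta) * D
    = (0.34 - 0.25) * 450
    = 0.090 * 450
    = 40.50 mm


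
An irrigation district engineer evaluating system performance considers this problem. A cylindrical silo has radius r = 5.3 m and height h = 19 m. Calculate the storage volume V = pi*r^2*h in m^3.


V = pi * r^2 * h
  = pi * 5.3^2 * 19
  = pi * 28.09 * 19
  = 1676.70 m^3


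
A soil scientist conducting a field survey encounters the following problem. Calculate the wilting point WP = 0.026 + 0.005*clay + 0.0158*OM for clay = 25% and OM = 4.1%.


WP = 0.026 + 0.005*25 + 0.0158*4.1
   = 0.026 + 0.1250 + 0.0648
   = 0.2158


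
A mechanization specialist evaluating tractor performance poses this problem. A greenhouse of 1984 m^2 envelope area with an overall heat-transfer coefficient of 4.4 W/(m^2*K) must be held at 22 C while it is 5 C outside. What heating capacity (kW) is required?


dT = 22 - (5) = 17 K
Q = U * A * dT
  = 4.4 * 1984 * 17
  = 148403.20 W = 148.40 kW


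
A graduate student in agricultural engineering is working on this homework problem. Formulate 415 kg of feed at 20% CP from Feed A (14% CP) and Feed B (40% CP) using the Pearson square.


parts_A = CP_b - target = 40 - 20 = 20
parts_B = target - CP_a = 20 - 14 = 6
total_parts = 20 + 6 = 26
Feed A = 415 * 20 / 26 = 319.23 kg
Feed B = 415 * 6 / 26 = 95.77 kg

319.23 kg


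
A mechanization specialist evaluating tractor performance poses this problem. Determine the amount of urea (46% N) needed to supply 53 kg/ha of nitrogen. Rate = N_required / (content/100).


Rate = N_required / (N_content / 100)
     = 53 / (46 / 100)
     = 53 / 0.46
     = 115.22 kg/ha


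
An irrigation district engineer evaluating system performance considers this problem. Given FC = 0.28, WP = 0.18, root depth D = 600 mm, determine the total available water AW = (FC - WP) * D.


AW = (FC - WP) * D
   = (0.28 - 0.18) * 600
   = 0.10 * 600
   = 60 mm


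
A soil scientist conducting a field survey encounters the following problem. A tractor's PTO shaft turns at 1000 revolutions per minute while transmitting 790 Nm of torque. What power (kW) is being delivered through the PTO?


P = 2*pi*n*T / 60000
  = 2*pi * 1000 * 790 / 60000
  = 4963716.39 / 60000
  = 82.73 kW


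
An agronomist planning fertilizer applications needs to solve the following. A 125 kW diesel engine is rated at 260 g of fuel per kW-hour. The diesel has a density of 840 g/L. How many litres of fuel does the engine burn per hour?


FC = P * BSFC / rho_fuel
   = 125 * 260 / 840
   = 32500 / 840
   = 38.69 L/h


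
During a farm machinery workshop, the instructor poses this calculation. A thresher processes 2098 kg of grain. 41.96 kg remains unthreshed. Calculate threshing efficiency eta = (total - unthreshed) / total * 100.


eta = (total - unthreshed) / total * 100
    = (2098 - 41.96) / 2098 * 100
    = 2056.04 / 2098 * 100
    = 98%


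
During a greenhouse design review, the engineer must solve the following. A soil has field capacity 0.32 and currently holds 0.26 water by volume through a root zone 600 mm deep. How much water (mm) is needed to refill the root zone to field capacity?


SMD = (FC - theta) * D
    = (0.32 - 0.26) * 600
    = 0.060 * 600
    = 36 mm


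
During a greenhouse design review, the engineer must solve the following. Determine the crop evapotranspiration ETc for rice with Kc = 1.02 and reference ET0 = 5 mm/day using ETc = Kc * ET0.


ETc = Kc * ET0
    = 1.02 * 5
    = 5.10 mm/day


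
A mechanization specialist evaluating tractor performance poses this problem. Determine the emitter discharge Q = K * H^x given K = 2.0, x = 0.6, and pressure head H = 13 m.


Q = K * H^x
  = 2.0 * 13^0.6
  = 2.0 * 4.6598
  = 9.32 L/h


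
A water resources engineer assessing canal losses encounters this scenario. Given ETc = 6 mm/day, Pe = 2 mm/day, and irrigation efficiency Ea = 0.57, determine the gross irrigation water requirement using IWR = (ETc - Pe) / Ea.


IWR = (ETc - Pe) / Ea
    = (6 - 2) / 0.57
    = 4 / 0.57
    = 7.02 mm/day


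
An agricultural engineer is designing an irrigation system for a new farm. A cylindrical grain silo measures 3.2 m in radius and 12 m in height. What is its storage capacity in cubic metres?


V = pi * r^2 * h
  = pi * 3.2^2 * 12
  = pi * 10.24 * 12
  = 386.04 m^3


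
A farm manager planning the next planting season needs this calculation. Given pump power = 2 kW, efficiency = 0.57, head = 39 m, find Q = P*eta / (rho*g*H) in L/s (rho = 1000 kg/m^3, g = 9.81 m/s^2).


Q = (P * 1000 * eta) / (rho * g * H)
  = (2 * 1000 * 0.57) / (1000 * 9.81 * 39)
  = 1140 / 382590
  = 0.00298 m^3/s = 2.98 L/s


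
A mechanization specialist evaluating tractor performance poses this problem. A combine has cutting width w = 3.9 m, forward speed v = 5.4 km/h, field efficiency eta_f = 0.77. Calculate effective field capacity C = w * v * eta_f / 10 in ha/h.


C = w * v * eta_f / 10
  = 3.9 * 5.4 * 0.77 / 10
  = 16.22 / 10
  = 1.62 ha/h


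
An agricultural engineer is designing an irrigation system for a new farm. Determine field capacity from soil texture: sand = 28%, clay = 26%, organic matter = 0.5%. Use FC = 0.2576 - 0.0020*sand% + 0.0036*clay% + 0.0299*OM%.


FC = 0.2576 - 0.0020*28 + 0.0036*26 + 0.0299*0.5
   = 0.2576 - 0.0560 + 0.0936 + 0.0150
   = 0.3102


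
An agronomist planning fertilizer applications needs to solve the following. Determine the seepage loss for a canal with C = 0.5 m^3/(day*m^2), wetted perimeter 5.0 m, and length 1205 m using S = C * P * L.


S = C * P * L
  = 0.5 * 5.0 * 1205
  = 3012.50 m^3/day


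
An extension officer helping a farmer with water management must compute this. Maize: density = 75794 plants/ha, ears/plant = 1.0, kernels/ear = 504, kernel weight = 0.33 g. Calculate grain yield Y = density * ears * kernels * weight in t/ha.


Y = density * ears * kernels * kw
  = 75794 * 1.0 * 504 * 0.33 g/ha
  = 12606058.08 g/ha
  = 12606.06 kg/ha = 12.61 t/ha


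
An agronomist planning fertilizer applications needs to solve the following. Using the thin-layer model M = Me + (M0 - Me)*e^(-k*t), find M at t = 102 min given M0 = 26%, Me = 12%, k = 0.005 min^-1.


M = Me + (M0 - Me) * e^(-k*t)
  = 12 + (26 - 12) * e^(-0.005*102)
  = 12 + 14 * e^(-0.510)
  = 12 + 14 * 0.60050
  = 12 + 8.4069
  = 20.41%


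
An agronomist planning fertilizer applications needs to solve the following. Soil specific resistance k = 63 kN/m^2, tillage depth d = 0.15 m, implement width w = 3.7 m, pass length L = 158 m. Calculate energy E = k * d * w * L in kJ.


E = k * d * w * L
  = 63 * 0.15 * 3.7 * 158
  = 5524.47 kJ


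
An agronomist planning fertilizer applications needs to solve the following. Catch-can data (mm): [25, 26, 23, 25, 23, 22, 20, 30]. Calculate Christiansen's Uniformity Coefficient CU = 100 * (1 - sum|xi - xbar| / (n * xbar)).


xbar = 194 / 8 = 24.250
sum|xi - xbar| = 18
CU = 100 * (1 - 18 / (8 * 24.250))
   = 100 * (1 - 0.0928)
   = 90.72%


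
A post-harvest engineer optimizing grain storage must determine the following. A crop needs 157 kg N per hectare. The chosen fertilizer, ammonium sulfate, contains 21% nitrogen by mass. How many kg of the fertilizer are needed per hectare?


Rate = N_required / (N_content / 100)
     = 157 / (21 / 100)
     = 157 / 0.21
     = 747.62 kg/ha


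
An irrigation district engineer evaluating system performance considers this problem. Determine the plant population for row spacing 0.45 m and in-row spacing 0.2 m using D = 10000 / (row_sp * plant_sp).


D = 10000 / (row_sp * plant_sp)
  = 10000 / (0.45 * 0.2)
  = 10000 / 0.0900
  = 111111.11 plants/ha


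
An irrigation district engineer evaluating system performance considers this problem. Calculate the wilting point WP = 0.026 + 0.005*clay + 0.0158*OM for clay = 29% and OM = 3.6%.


WP = 0.026 + 0.005*29 + 0.0158*3.6
   = 0.026 + 0.1450 + 0.0569
   = 0.2279


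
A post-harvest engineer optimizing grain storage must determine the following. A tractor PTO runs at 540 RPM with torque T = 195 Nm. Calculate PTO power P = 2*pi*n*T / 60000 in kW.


P = 2*pi*n*T / 60000
  = 2*pi * 540 * 195 / 60000
  = 661619.41 / 60000
  = 11.03 kW


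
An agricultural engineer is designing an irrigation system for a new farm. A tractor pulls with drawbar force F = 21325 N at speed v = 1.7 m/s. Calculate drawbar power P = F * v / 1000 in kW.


P = F * v / 1000
  = 21325 * 1.7 / 1000
  = 36252.50 / 1000
  = 36.25 kW


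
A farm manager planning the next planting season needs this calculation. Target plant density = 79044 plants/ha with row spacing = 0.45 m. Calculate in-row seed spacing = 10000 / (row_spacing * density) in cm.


spacing = 10000 / (row_sp * density)
        = 10000 / (0.45 * 79044)
        = 10000 / 35569.80
        = 0.28114 m = 28.11 cm


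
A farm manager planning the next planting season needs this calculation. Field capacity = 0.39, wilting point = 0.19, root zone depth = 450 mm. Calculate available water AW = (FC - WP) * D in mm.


AW = (FC - WP) * D
   = (0.39 - 0.19) * 450
   = 0.20 * 450
   = 90 mm


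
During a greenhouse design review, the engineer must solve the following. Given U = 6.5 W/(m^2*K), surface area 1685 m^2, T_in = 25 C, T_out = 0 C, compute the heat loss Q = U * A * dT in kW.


dT = 25 - (0) = 25 K
Q = U * A * dT
  = 6.5 * 1685 * 25
  = 273812.50 W = 273.81 kW


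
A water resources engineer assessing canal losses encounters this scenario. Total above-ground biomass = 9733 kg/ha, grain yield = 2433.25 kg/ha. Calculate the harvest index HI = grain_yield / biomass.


HI = grain_yield / biomass
   = 2433.25 / 9733
   = 0.25


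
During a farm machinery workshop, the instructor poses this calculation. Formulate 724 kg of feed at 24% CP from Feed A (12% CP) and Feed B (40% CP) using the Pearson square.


parts_A = CP_b - target = 40 - 24 = 16
parts_B = target - CP_a = 24 - 12 = 12
total_parts = 16 + 12 = 28
Feed A = 724 * 16 / 28 = 413.71 kg
Feed B = 724 * 12 / 28 = 310.29 kg

413.71 kg


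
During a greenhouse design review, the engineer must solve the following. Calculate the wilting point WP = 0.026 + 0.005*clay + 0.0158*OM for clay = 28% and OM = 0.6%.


WP = 0.026 + 0.005*28 + 0.0158*0.6
   = 0.026 + 0.1400 + 0.0095
   = 0.1755


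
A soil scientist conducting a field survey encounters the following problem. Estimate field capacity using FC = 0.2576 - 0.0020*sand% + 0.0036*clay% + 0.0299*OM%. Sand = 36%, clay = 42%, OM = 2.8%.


FC = 0.2576 - 0.0020*36 + 0.0036*42 + 0.0299*2.8
   = 0.2576 - 0.0720 + 0.1512 + 0.0837
   = 0.4205


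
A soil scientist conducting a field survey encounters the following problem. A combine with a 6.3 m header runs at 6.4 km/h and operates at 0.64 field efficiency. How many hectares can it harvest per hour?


C = w * v * eta_f / 10
  = 6.3 * 6.4 * 0.64 / 10
  = 25.80 / 10
  = 2.58 ha/h


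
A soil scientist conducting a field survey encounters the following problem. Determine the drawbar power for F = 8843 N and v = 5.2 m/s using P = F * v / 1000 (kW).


P = F * v / 1000
  = 8843 * 5.2 / 1000
  = 45983.60 / 1000
  = 45.98 kW


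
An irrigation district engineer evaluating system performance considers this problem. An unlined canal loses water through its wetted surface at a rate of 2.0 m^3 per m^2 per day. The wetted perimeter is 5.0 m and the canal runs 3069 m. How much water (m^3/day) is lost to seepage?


S = C * P * L
  = 2.0 * 5.0 * 3069
  = 30690 m^3/day


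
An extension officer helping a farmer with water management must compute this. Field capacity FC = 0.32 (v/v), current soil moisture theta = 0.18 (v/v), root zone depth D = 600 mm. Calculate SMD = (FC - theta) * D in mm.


SMD = (FC - theta) * D
    = (0.32 - 0.18) * 600
    = 0.140 * 600
    = 84 mm


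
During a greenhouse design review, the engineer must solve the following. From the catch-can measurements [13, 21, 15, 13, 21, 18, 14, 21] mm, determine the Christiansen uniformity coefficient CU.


xbar = 136 / 8 = 17
sum|xi - xbar| = 26
CU = 100 * (1 - 26 / (8 * 17))
   = 100 * (1 - 0.1912)
   = 80.88%


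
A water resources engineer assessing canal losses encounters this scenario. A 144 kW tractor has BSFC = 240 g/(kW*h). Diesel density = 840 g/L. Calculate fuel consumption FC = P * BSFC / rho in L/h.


FC = P * BSFC / rho_fuel
   = 144 * 240 / 840
   = 34560 / 840
   = 41.14 L/h


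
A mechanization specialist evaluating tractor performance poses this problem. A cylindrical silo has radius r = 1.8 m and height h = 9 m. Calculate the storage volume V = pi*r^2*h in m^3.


V = pi * r^2 * h
  = pi * 1.8^2 * 9
  = pi * 3.24 * 9
  = 91.61 m^3


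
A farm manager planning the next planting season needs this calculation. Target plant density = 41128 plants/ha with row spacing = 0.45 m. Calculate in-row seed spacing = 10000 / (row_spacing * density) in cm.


spacing = 10000 / (row_sp * density)
        = 10000 / (0.45 * 41128)
        = 10000 / 18507.60
        = 0.54032 m = 54.03 cm


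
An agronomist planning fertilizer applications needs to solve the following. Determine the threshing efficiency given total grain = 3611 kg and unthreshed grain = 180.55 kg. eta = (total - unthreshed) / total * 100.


eta = (total - unthreshed) / total * 100
    = (3611 - 180.55) / 3611 * 100
    = 3430.45 / 3611 * 100
    = 95%


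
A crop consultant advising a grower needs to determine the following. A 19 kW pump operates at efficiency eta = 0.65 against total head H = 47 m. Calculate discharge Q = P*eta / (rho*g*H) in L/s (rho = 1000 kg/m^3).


Q = (P * 1000 * eta) / (rho * g * H)
  = (19 * 1000 * 0.65) / (1000 * 9.81 * 47)
  = 12350 / 461070
  = 0.02679 m^3/s = 26.79 L/s


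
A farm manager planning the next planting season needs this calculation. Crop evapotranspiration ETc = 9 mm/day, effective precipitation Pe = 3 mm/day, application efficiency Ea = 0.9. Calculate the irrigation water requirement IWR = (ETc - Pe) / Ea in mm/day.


IWR = (ETc - Pe) / Ea
    = (9 - 3) / 0.9
    = 6 / 0.9
    = 6.67 mm/day


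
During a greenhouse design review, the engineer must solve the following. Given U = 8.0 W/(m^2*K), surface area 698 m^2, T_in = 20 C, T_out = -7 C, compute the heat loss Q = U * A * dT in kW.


dT = 20 - (-7) = 27 K
Q = U * A * dT
  = 8.0 * 698 * 27
  = 150768 W = 150.77 kW


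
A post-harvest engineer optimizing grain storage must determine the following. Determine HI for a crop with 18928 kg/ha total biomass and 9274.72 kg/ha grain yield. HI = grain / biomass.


HI = grain_yield / biomass
   = 9274.72 / 18928
   = 0.49


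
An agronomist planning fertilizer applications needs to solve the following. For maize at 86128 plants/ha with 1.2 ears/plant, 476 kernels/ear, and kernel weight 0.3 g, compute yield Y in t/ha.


Y = density * ears * kernels * kw
  = 86128 * 1.2 * 476 * 0.3 g/ha
  = 14758894.08 g/ha
  = 14758.89 kg/ha = 14.76 t/ha


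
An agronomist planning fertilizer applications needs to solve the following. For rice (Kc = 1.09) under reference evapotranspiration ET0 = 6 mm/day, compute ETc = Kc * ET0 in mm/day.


ETc = Kc * ET0
    = 1.09 * 6
    = 6.54 mm/day


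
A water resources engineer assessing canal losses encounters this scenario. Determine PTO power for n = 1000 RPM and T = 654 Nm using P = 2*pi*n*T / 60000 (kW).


P = 2*pi*n*T / 60000
  = 2*pi * 1000 * 654 / 60000
  = 4109203.19 / 60000
  = 68.49 kW


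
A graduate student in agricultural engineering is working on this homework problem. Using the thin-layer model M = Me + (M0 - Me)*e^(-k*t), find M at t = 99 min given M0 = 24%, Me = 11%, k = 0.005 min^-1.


M = Me + (M0 - Me) * e^(-k*t)
  = 11 + (24 - 11) * e^(-0.005*99)
  = 11 + 13 * e^(-0.495)
  = 11 + 13 * 0.60957
  = 11 + 7.9244
  = 18.92%


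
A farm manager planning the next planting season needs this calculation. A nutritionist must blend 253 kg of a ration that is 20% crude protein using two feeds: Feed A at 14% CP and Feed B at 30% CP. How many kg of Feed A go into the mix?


parts_A = CP_b - target = 30 - 20 = 10
parts_B = target - CP_a = 20 - 14 = 6
total_parts = 10 + 6 = 16
Feed A = 253 * 10 / 16 = 158.13 kg
Feed B = 253 * 6 / 16 = 94.88 kg

158.13 kg


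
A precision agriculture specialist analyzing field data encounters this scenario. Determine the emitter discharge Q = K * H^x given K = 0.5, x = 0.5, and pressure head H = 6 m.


Q = K * H^x
  = 0.5 * 6^0.5
  = 0.5 * 2.4495
  = 1.22 L/h


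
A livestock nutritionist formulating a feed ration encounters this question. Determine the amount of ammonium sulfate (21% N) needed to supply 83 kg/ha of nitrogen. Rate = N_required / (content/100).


Rate = N_required / (N_content / 100)
     = 83 / (21 / 100)
     = 83 / 0.21
     = 395.24 kg/ha


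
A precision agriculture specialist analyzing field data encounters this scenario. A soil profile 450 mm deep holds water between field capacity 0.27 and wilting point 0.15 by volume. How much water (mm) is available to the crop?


AW = (FC - WP) * D
   = (0.27 - 0.15) * 450
   = 0.12 * 450
   = 54 mm


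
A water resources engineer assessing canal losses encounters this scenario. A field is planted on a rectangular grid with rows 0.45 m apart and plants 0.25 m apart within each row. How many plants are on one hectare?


D = 10000 / (row_sp * plant_sp)
  = 10000 / (0.45 * 0.25)
  = 10000 / 0.1125
  = 88888.89 plants/ha


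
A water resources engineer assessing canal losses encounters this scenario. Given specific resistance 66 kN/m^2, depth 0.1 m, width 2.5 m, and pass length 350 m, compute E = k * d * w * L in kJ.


E = k * d * w * L
  = 66 * 0.1 * 2.5 * 350
  = 5775 kJ


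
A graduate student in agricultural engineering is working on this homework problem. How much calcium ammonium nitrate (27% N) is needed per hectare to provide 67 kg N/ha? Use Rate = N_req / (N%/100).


Rate = N_required / (N_content / 100)
     = 67 / (27 / 100)
     = 67 / 0.27
     = 248.15 kg/ha


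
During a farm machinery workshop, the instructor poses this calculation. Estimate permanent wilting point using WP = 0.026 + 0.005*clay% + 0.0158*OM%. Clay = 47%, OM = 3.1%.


WP = 0.026 + 0.005*47 + 0.0158*3.1
   = 0.026 + 0.2350 + 0.0490
   = 0.3100


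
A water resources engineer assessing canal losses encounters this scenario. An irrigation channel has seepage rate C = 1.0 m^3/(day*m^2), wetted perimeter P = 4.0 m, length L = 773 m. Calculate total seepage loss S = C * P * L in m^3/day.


S = C * P * L
  = 1.0 * 4.0 * 773
  = 3092 m^3/day


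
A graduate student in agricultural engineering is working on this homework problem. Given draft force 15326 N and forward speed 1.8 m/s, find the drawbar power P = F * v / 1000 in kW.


P = F * v / 1000
  = 15326 * 1.8 / 1000
  = 27586.80 / 1000
  = 27.59 kW


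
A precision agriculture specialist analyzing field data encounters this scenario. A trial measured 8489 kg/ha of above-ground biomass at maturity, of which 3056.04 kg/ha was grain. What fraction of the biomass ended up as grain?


HI = grain_yield / biomass
   = 3056.04 / 8489
   = 0.36


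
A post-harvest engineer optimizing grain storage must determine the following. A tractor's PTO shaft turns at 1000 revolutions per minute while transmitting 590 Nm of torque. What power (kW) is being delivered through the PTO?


P = 2*pi*n*T / 60000
  = 2*pi * 1000 * 590 / 60000
  = 3707079.33 / 60000
  = 61.78 kW


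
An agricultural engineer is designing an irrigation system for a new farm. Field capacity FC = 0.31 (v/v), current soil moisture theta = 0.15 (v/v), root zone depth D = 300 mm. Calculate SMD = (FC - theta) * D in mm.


SMD = (FC - theta) * D
    = (0.31 - 0.15) * 300
    = 0.160 * 300
    = 48 mm


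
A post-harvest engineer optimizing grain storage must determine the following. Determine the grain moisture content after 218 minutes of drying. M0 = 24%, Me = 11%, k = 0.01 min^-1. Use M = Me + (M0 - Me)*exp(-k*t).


M = Me + (M0 - Me) * e^(-k*t)
  = 11 + (24 - 11) * e^(-0.01*218)
  = 11 + 13 * e^(-2.180)
  = 11 + 13 * 0.11304
  = 11 + 1.4695
  = 12.47%


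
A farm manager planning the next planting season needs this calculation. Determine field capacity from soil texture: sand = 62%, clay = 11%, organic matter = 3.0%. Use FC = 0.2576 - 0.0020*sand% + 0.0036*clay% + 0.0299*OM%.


FC = 0.2576 - 0.0020*62 + 0.0036*11 + 0.0299*3.0
   = 0.2576 - 0.1240 + 0.0396 + 0.0897
   = 0.2629


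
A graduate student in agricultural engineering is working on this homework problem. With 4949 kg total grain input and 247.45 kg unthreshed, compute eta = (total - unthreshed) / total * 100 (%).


eta = (total - unthreshed) / total * 100
    = (4949 - 247.45) / 4949 * 100
    = 4701.55 / 4949 * 100
    = 95%


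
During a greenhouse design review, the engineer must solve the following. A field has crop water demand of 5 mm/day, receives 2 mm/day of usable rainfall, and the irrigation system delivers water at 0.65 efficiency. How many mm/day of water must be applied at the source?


IWR = (ETc - Pe) / Ea
    = (5 - 2) / 0.65
    = 3 / 0.65
    = 4.62 mm/day


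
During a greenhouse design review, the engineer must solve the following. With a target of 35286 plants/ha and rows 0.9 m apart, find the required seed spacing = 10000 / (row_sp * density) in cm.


spacing = 10000 / (row_sp * density)
        = 10000 / (0.9 * 35286)
        = 10000 / 31757.40
        = 0.31489 m = 31.49 cm


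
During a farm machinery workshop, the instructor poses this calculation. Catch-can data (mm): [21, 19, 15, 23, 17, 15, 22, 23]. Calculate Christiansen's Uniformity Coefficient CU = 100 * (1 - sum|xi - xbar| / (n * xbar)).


xbar = 155 / 8 = 19.375
sum|xi - xbar| = 23
CU = 100 * (1 - 23 / (8 * 19.375))
   = 100 * (1 - 0.1484)
   = 85.16%


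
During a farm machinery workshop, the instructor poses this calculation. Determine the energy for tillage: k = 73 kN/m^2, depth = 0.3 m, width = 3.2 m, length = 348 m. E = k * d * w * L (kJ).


E = k * d * w * L
  = 73 * 0.3 * 3.2 * 348
  = 24387.84 kJ


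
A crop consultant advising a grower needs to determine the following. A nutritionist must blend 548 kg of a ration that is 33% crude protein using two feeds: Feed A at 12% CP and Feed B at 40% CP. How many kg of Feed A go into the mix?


parts_A = CP_b - target = 40 - 33 = 7
parts_B = target - CP_a = 33 - 12 = 21
total_parts = 7 + 21 = 28
Feed A = 548 * 7 / 28 = 137 kg
Feed B = 548 * 21 / 28 = 411 kg

137 kg


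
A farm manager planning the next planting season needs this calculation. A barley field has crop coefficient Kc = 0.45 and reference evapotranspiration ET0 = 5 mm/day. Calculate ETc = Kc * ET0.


ETc = Kc * ET0
    = 0.45 * 5
    = 2.25 mm/day


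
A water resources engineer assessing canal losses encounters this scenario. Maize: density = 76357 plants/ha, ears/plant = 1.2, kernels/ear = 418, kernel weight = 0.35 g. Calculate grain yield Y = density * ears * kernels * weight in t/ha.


Y = density * ears * kernels * kw
  = 76357 * 1.2 * 418 * 0.35 g/ha
  = 13405234.92 g/ha
  = 13405.23 kg/ha = 13.41 t/ha


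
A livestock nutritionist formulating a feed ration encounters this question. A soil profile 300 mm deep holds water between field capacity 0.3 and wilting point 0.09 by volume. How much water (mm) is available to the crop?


AW = (FC - WP) * D
   = (0.3 - 0.09) * 300
   = 0.21 * 300
   = 63 mm


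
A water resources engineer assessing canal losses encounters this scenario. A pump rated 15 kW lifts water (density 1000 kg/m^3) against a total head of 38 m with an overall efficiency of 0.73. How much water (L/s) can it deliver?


Q = (P * 1000 * eta) / (rho * g * H)
  = (15 * 1000 * 0.73) / (1000 * 9.81 * 38)
  = 10950 / 372780
  = 0.02937 m^3/s = 29.37 L/s


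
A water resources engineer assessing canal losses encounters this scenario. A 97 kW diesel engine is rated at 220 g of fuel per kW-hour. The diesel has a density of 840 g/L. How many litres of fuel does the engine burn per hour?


FC = P * BSFC / rho_fuel
   = 97 * 220 / 840
   = 21340 / 840
   = 25.40 L/h


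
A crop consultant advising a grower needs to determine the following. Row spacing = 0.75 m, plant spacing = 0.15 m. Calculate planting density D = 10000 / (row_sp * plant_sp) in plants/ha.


D = 10000 / (row_sp * plant_sp)
  = 10000 / (0.75 * 0.15)
  = 10000 / 0.1125
  = 88888.89 plants/ha


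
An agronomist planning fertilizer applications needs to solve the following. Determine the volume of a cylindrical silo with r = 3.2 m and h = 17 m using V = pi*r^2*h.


V = pi * r^2 * h
  = pi * 3.2^2 * 17
  = pi * 10.24 * 17
  = 546.89 m^3


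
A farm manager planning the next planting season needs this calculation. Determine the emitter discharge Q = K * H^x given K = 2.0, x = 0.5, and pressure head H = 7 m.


Q = K * H^x
  = 2.0 * 7^0.5
  = 2.0 * 2.6458
  = 5.29 L/h


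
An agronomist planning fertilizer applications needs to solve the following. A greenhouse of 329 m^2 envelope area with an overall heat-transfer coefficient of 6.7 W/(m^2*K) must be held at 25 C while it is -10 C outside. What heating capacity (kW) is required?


dT = 25 - (-10) = 35 K
Q = U * A * dT
  = 6.7 * 329 * 35
  = 77150.50 W = 77.15 kW


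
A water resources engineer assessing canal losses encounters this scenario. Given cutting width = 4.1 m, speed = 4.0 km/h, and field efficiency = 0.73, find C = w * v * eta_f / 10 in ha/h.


C = w * v * eta_f / 10
  = 4.1 * 4.0 * 0.73 / 10
  = 11.97 / 10
  = 1.20 ha/h


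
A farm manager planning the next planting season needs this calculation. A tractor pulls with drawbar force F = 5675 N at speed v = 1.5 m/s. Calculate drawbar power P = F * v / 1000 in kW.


P = F * v / 1000
  = 5675 * 1.5 / 1000
  = 8512.50 / 1000
  = 8.51 kW


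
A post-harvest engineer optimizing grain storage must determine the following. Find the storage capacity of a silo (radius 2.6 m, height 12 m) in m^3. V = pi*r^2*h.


V = pi * r^2 * h
  = pi * 2.6^2 * 12
  = pi * 6.76 * 12
  = 254.85 m^3


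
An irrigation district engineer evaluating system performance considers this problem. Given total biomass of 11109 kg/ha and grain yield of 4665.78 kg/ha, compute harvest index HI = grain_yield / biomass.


HI = grain_yield / biomass
   = 4665.78 / 11109
   = 0.42


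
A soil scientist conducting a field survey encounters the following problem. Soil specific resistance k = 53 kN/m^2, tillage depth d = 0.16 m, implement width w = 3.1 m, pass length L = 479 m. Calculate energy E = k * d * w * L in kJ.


E = k * d * w * L
  = 53 * 0.16 * 3.1 * 479
  = 12591.95 kJ


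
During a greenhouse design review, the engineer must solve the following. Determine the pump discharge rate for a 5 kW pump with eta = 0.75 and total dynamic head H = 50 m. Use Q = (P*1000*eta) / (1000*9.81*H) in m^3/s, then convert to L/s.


Q = (P * 1000 * eta) / (rho * g * H)
  = (5 * 1000 * 0.75) / (1000 * 9.81 * 50)
  = 3750 / 490500
  = 0.00765 m^3/s = 7.65 L/s


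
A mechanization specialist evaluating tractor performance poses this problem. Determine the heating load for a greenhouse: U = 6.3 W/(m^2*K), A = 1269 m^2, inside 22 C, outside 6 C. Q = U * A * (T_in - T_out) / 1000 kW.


dT = 22 - (6) = 16 K
Q = U * A * dT
  = 6.3 * 1269 * 16
  = 127915.20 W = 127.92 kW


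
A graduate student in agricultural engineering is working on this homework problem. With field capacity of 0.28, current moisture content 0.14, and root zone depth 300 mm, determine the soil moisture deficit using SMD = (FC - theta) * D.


SMD = (FC - theta) * D
    = (0.28 - 0.14) * 300
    = 0.140 * 300
    = 42 mm


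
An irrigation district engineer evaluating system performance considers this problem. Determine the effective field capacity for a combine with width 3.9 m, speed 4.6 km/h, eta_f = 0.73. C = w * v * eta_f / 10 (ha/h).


C = w * v * eta_f / 10
  = 3.9 * 4.6 * 0.73 / 10
  = 13.10 / 10
  = 1.31 ha/h


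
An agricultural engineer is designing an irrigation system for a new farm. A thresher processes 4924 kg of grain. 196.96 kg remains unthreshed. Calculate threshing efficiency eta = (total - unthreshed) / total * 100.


eta = (total - unthreshed) / total * 100
    = (4924 - 196.96) / 4924 * 100
    = 4727.04 / 4924 * 100
    = 96%


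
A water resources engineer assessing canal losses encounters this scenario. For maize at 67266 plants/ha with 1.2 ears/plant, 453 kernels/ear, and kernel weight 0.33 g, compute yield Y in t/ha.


Y = density * ears * kernels * kw
  = 67266 * 1.2 * 453 * 0.33 g/ha
  = 12066713.21 g/ha
  = 12066.71 kg/ha = 12.07 t/ha


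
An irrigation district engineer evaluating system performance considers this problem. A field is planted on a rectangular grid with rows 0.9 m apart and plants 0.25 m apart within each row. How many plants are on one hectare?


D = 10000 / (row_sp * plant_sp)
  = 10000 / (0.9 * 0.25)
  = 10000 / 0.2250
  = 44444.44 plants/ha


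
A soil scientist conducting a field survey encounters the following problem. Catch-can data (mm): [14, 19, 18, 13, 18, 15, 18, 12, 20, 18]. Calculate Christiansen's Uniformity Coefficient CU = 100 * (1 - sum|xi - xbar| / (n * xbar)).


xbar = 165 / 10 = 16.500
sum|xi - xbar| = 24
CU = 100 * (1 - 24 / (10 * 16.500))
   = 100 * (1 - 0.1455)
   = 85.45%


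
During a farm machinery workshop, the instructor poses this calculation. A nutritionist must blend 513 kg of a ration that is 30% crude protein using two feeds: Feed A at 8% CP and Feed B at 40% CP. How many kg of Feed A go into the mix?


parts_A = CP_b - target = 40 - 30 = 10
parts_B = target - CP_a = 30 - 8 = 22
total_parts = 10 + 22 = 32
Feed A = 513 * 10 / 32 = 160.31 kg
Feed B = 513 * 22 / 32 = 352.69 kg

160.31 kg


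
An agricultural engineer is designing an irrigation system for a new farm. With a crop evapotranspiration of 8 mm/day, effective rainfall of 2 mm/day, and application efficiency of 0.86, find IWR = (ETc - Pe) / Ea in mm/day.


IWR = (ETc - Pe) / Ea
    = (8 - 2) / 0.86
    = 6 / 0.86
    = 6.98 mm/day


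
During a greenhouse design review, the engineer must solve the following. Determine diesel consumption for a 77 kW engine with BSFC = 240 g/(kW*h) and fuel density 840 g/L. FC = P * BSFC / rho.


FC = P * BSFC / rho_fuel
   = 77 * 240 / 840
   = 18480 / 840
   = 22 L/h


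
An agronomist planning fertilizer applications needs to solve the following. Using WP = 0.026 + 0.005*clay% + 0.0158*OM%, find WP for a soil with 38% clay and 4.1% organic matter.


WP = 0.026 + 0.005*38 + 0.0158*4.1
   = 0.026 + 0.1900 + 0.0648
   = 0.2808


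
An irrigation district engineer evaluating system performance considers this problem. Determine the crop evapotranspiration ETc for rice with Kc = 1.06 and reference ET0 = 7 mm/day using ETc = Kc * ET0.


ETc = Kc * ET0
    = 1.06 * 7
    = 7.42 mm/day


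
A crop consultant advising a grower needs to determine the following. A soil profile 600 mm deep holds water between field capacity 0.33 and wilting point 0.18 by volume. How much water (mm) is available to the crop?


AW = (FC - WP) * D
   = (0.33 - 0.18) * 600
   = 0.15 * 600
   = 90 mm


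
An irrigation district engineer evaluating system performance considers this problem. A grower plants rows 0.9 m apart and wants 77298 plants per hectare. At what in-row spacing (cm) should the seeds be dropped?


spacing = 10000 / (row_sp * density)
        = 10000 / (0.9 * 77298)
        = 10000 / 69568.20
        = 0.14374 m = 14.37 cm


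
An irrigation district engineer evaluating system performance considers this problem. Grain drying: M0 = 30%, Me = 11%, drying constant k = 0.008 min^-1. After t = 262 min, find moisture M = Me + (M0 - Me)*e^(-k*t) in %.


M = Me + (M0 - Me) * e^(-k*t)
  = 11 + (30 - 11) * e^(-0.008*262)
  = 11 + 19 * e^(-2.096)
  = 11 + 19 * 0.12295
  = 11 + 2.3360
  = 13.34%


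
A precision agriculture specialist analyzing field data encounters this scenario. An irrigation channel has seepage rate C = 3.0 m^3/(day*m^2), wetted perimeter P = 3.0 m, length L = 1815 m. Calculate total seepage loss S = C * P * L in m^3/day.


S = C * P * L
  = 3.0 * 3.0 * 1815
  = 16335 m^3/day


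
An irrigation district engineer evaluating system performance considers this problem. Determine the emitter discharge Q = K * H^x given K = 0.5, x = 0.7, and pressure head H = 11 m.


Q = K * H^x
  = 0.5 * 11^0.7
  = 0.5 * 5.3577
  = 2.68 L/h


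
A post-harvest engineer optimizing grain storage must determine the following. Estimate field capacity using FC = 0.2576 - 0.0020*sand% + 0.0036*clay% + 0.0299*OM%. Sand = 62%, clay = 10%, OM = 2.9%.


FC = 0.2576 - 0.0020*62 + 0.0036*10 + 0.0299*2.9
   = 0.2576 - 0.1240 + 0.0360 + 0.0867
   = 0.2563


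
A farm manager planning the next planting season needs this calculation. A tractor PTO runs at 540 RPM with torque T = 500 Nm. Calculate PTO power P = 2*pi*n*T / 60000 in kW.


P = 2*pi*n*T / 60000
  = 2*pi * 540 * 500 / 60000
  = 1696460.03 / 60000
  = 28.27 kW


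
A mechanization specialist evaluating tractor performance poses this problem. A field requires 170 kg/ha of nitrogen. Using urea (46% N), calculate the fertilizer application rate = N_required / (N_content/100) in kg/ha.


Rate = N_required / (N_content / 100)
     = 170 / (46 / 100)
     = 170 / 0.46
     = 369.57 kg/ha


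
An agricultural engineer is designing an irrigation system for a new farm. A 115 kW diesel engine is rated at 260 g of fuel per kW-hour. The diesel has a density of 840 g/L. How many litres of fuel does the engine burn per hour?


FC = P * BSFC / rho_fuel
   = 115 * 260 / 840
   = 29900 / 840
   = 35.60 L/h


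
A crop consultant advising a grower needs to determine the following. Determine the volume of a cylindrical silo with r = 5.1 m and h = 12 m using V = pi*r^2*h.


V = pi * r^2 * h
  = pi * 5.1^2 * 12
  = pi * 26.01 * 12
  = 980.55 m^3


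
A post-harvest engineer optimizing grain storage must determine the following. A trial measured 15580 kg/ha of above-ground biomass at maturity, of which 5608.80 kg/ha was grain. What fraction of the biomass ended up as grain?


HI = grain_yield / biomass
   = 5608.80 / 15580
   = 0.36


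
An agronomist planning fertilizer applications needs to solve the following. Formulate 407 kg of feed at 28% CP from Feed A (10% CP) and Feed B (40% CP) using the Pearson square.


parts_A = CP_b - target = 40 - 28 = 12
parts_B = target - CP_a = 28 - 10 = 18
total_parts = 12 + 18 = 30
Feed A = 407 * 12 / 30 = 162.80 kg
Feed B = 407 * 18 / 30 = 244.20 kg

162.80 kg


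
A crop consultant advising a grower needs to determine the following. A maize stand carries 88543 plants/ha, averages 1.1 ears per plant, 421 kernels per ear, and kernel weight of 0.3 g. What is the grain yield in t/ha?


Y = density * ears * kernels * kw
  = 88543 * 1.1 * 421 * 0.3 g/ha
  = 12301278.99 g/ha
  = 12301.28 kg/ha = 12.30 t/ha


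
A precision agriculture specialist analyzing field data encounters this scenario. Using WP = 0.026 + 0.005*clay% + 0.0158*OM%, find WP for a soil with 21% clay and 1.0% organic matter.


WP = 0.026 + 0.005*21 + 0.0158*1.0
   = 0.026 + 0.1050 + 0.0158
   = 0.1468


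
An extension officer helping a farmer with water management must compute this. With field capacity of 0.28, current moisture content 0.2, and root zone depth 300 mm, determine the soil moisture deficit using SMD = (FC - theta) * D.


SMD = (FC - theta) * D
    = (0.28 - 0.2) * 300
    = 0.080 * 300
    = 24 mm


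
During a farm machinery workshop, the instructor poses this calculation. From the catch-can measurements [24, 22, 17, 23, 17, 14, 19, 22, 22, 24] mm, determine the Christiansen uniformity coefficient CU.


xbar = 204 / 10 = 20.400
sum|xi - xbar| = 29.200
CU = 100 * (1 - 29.200 / (10 * 20.400))
   = 100 * (1 - 0.1431)
   = 85.69%


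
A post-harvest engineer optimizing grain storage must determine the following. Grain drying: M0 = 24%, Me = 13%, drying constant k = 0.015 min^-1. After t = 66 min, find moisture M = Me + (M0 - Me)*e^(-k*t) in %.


M = Me + (M0 - Me) * e^(-k*t)
  = 13 + (24 - 13) * e^(-0.015*66)
  = 13 + 11 * e^(-0.990)
  = 13 + 11 * 0.37158
  = 13 + 4.0873
  = 17.09%
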